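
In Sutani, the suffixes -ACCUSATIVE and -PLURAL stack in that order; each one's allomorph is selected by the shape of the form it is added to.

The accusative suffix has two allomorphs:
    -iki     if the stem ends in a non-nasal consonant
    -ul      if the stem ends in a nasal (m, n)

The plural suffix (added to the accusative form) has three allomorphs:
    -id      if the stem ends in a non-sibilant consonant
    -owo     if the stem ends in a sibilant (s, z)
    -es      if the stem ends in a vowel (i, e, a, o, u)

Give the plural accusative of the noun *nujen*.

*nujen* — final consonant /n/ (a nasal) → -ul → *nujenul*.
Since the final sound of the accusative form *nujenul* is /l/ (a non-sibilant consonant), it takes -id, giving *nujenulid*.

nujenulid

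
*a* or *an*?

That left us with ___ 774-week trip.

a

The indefinite article is chosen by the initial *sound* of the following word, not its spelling.
The number *774* is spoken "seven hundred …", beginning with /ˈsɛvən/ — a consonant sound.
So the article is *a*: That left us with a 774-week trip.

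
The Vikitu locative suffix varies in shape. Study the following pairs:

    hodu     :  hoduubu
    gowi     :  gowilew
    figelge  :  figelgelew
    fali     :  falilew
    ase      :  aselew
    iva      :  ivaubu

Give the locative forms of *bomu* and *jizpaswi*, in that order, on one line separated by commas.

The alternation tracks the last vowel of the stem — -lew when the last vowel of the stem is a front vowel (*gowi*, *figelge*, *fali*, *ase*); -ubu when the last vowel of the stem is a back vowel (*hodu*, *iva*).
The last vowel of *bomu* is /u/, which is a back vowel, so the suffix is -ubu, giving *bomuubu*.
*jizpaswi* — last vowel /i/ (a front vowel) → -lew → *jizpaswilew*.

bomuubu, jizpaswilew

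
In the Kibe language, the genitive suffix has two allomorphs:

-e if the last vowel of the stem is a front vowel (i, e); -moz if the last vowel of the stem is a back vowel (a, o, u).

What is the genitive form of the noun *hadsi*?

hadsie

The last vowel of *hadsi* is /i/, which is a front vowel, so the suffix is -e, giving *hadsie*.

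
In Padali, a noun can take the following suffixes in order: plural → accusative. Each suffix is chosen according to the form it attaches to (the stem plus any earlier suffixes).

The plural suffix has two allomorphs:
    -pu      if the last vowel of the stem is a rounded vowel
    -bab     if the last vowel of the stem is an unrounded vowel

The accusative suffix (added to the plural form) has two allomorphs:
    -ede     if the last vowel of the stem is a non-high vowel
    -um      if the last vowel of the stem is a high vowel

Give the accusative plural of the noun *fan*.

Since the last vowel of *fan* is /a/ (an unrounded vowel), it takes -bab, giving *fanbab*.
The last vowel of the plural form *fanbab* is /a/, which is a non-high vowel, so the accusative suffix is -ede, giving *fanbabede*.

fanbabede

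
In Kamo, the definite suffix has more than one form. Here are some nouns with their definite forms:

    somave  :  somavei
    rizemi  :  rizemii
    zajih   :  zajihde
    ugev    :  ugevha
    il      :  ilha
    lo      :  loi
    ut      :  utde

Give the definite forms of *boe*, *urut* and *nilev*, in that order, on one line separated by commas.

The alternation tracks the final sound of the stem — -de when the stem ends in a voiceless consonant (*zajih*, *ut*); -ha when the stem ends in a voiced consonant (*ugev*, *il*); -i when the stem ends in a vowel (*somave*, *rizemi*, *lo*).
Since the final sound of *boe* is /e/ (a vowel), it takes -i, giving *boei*.
Since the final sound of *urut* is /t/ (a voiceless consonant), it takes -de, giving *urutde*.
Since the final sound of *nilev* is /v/ (a voiced consonant), it takes -ha, giving *nilevha*.

boei, urutde, nilevha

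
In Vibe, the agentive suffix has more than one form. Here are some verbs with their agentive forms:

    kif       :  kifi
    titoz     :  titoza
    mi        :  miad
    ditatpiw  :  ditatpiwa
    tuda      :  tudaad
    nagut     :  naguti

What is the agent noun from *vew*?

vewa

The alternation tracks the final sound of the stem — -i when the stem ends in a voiceless consonant (*kif*, *nagut*); -a when the stem ends in a voiced consonant (*titoz*, *ditatpiw*); -ad when the stem ends in a vowel (*mi*, *tuda*).
The final sound of *vew* is /w/, which is a voiced consonant, so the suffix is -a, giving *vewa*.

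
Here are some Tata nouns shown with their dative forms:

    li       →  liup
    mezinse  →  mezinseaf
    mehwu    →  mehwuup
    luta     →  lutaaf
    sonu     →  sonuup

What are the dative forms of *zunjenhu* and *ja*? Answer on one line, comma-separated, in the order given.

zunjenhuup, jaaf

Looking at the last vowel of each stem: -up when the last vowel of the stem is a high vowel (*li*, *mehwu*, *sonu*); -af when the last vowel of the stem is a non-high vowel (*mezinse*, *luta*).
*zunjenhu* — last vowel /u/ (a high vowel) → -up → *zunjenhuup*.
The last vowel of *ja* is /a/, which is a non-high vowel, so the suffix is -af, giving *jaaf*.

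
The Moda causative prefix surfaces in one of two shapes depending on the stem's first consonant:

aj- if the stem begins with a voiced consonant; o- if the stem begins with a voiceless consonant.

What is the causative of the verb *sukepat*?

osukepat

*sukepat*: first consonant = /s/, voiceless → o- → *osukepat*.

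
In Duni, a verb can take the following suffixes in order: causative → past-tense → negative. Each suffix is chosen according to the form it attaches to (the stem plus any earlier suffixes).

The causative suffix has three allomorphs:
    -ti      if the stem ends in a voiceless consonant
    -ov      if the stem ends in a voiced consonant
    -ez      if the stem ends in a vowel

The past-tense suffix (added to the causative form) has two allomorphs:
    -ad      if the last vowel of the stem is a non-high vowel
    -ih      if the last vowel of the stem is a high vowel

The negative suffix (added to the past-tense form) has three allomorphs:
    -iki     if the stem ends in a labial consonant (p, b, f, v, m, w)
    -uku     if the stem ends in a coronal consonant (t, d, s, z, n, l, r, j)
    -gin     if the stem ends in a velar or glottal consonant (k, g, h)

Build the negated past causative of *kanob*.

kanobovaduku

*kanob*: final sound = /b/, a voiced consonant → -ov → *kanobov*.
The causative form *kanobov* — last vowel /o/ (a non-high vowel) → -ad → *kanobovad*.
Since the final consonant of the past-tense form *kanobovad* is /d/ (coronal), it takes -uku, giving *kanobovaduku*.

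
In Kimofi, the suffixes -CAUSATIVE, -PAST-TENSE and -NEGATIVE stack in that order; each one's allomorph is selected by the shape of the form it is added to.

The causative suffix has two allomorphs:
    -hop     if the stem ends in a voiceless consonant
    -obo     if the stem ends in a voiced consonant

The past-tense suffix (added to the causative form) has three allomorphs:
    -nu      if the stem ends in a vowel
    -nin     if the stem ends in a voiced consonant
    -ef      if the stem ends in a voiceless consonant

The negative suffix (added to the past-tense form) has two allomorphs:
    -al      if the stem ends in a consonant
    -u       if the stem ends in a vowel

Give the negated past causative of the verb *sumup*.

Since the final consonant of *sumup* is /p/ (voiceless), it takes -hop, giving *sumuphop*.
The causative form *sumuphop*: final sound = /p/, a voiceless consonant → -ef → *sumuphopef*.
Since the final sound of the past-tense form *sumuphopef* is /f/ (a consonant), it takes -al, giving *sumuphopefal*.

sumuphopefal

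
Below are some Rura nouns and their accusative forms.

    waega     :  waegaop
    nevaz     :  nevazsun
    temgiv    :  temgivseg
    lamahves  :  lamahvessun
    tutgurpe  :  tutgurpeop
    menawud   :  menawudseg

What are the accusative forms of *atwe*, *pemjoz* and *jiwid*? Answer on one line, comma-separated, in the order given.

The pattern is sibilance of the final sound: -sun when the stem ends in a sibilant (*nevaz*, *lamahves*); -seg when the stem ends in a non-sibilant consonant (*temgiv*, *menawud*); -op when the stem ends in a vowel (*waega*, *tutgurpe*).
The final sound of *atwe* is /e/, which is a vowel, so the suffix is -op, giving *atweop*.
*pemjoz*: final sound = /z/, a sibilant → -sun → *pemjozsun*.
*jiwid*: final sound = /d/, a non-sibilant consonant → -seg → *jiwidseg*.

atweop, pemjozsun, jiwidseg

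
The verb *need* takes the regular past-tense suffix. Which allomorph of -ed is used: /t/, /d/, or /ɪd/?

/ɪd/

The stem *need* ends in /t/ or /d/.
The -ed suffix is realized as /ɪd/ after /t, d/; as /t/ after other voiceless consonants; and as /d/ after other voiced sounds.
So -ed on *need* is pronounced /ɪd/.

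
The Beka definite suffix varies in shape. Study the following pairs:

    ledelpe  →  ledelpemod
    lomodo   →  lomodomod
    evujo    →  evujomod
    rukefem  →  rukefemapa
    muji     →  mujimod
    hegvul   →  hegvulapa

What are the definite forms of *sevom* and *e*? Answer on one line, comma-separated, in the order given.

sevomapa, emod

The suffix is conditioned by the final sound: -apa when the stem ends in a consonant (*rukefem*, *hegvul*); -mod when the stem ends in a vowel (*ledelpe*, *lomodo*, *evujo*, *muji*).
Since the final sound of *sevom* is /m/ (a consonant), it takes -apa, giving *sevomapa*.
The final sound of *e* is /e/, which is a vowel, so the suffix is -mod, giving *emod*.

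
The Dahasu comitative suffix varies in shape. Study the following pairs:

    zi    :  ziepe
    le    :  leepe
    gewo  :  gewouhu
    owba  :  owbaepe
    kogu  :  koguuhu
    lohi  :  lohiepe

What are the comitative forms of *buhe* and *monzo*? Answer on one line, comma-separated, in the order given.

Looking at the last vowel of each stem: -uhu when the last vowel of the stem is a rounded vowel (*gewo*, *kogu*); -epe when the last vowel of the stem is an unrounded vowel (*zi*, *le*, *owba*, *lohi*).
The last vowel of *buhe* is /e/, which is an unrounded vowel, so the suffix is -epe, giving *buheepe*.
Since the last vowel of *monzo* is /o/ (a rounded vowel), it takes -uhu, giving *monzouhu*.

buheepe, monzouhu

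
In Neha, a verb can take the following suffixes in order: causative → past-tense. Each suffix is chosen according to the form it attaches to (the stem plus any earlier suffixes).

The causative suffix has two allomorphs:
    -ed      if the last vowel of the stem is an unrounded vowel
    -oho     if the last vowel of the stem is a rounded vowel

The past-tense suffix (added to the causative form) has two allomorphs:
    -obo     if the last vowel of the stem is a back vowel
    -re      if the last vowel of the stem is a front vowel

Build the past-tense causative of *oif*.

oifedre

*oif* — last vowel /i/ (an unrounded vowel) → -ed → *oifed*.
The last vowel of the causative form *oifed* is /e/, which is a front vowel, so the past-tense suffix is -re, giving *oifedre*.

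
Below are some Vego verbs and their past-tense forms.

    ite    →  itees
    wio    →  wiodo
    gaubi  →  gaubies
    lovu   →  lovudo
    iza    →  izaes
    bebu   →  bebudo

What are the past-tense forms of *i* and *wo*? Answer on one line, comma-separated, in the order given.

ies, wodo

Looking at the last vowel of each stem: -do when the last vowel of the stem is a rounded vowel (*wio*, *lovu*, *bebu*); -es when the last vowel of the stem is an unrounded vowel (*ite*, *gaubi*, *iza*).
*i*: last vowel = /i/, an unrounded vowel → -es → *ies*.
*wo* — last vowel /o/ (a rounded vowel) → -do → *wodo*.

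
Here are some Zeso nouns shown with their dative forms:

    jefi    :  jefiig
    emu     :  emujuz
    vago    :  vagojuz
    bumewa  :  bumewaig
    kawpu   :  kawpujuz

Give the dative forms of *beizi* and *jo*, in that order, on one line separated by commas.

beiziig, jojuz

The alternation tracks the last vowel of the stem — -juz when the last vowel of the stem is a rounded vowel (*emu*, *vago*, *kawpu*); -ig when the last vowel of the stem is an unrounded vowel (*jefi*, *bumewa*).
Since the last vowel of *beizi* is /i/ (an unrounded vowel), it takes -ig, giving *beiziig*.
The last vowel of *jo* is /o/, which is a rounded vowel, so the suffix is -juz, giving *jojuz*.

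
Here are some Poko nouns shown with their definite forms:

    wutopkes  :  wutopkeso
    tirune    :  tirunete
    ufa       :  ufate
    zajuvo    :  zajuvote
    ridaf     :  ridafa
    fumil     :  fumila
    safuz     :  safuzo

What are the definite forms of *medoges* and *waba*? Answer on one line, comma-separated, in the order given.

The alternation tracks the final sound of the stem — -o when the stem ends in a sibilant (*wutopkes*, *safuz*); -a when the stem ends in a non-sibilant consonant (*ridaf*, *fumil*); -te when the stem ends in a vowel (*tirune*, *ufa*, *zajuvo*).
*medoges* — final sound /s/ (a sibilant) → -o → *medogeso*.
*waba*: final sound = /a/, a vowel → -te → *wabate*.

medogeso, wabate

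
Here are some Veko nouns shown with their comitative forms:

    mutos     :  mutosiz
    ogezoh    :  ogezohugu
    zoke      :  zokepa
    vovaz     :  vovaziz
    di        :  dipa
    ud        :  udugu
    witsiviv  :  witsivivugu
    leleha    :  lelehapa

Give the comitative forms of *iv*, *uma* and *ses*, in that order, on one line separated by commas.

The suffix is conditioned by the final sound: -iz when the stem ends in a sibilant (*mutos*, *vovaz*); -ugu when the stem ends in a non-sibilant consonant (*ogezoh*, *ud*, *witsiviv*); -pa when the stem ends in a vowel (*zoke*, *di*, *leleha*).
*iv*: final sound = /v/, a non-sibilant consonant → -ugu → *ivugu*.
*uma* — final sound /a/ (a vowel) → -pa → *umapa*.
The final sound of *ses* is /s/, which is a sibilant, so the suffix is -iz, giving *sesiz*.

ivugu, umapa, sesiz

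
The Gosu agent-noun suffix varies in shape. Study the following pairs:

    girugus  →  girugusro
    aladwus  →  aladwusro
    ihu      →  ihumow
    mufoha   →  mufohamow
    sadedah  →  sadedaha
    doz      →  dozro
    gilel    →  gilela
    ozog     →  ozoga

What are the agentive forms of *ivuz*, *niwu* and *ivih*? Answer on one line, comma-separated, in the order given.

The pattern is sibilance of the final sound: -ro when the stem ends in a sibilant (*girugus*, *aladwus*, *doz*); -a when the stem ends in a non-sibilant consonant (*sadedah*, *gilel*, *ozog*); -mow when the stem ends in a vowel (*ihu*, *mufoha*).
*ivuz*: final sound = /z/, a sibilant → -ro → *ivuzro*.
*niwu*: final sound = /u/, a vowel → -mow → *niwumow*.
*ivih* — final sound /h/ (a non-sibilant consonant) → -a → *iviha*.

ivuzro, niwumow, iviha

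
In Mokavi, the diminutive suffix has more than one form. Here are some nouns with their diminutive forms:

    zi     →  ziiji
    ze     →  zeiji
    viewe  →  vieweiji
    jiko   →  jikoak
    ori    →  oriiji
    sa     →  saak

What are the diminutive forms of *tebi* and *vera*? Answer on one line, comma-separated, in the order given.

tebiiji, veraak

The suffix is conditioned by the last vowel: -iji when the last vowel of the stem is a front vowel (*zi*, *ze*, *viewe*, *ori*); -ak when the last vowel of the stem is a back vowel (*jiko*, *sa*).
*tebi*: last vowel = /i/, a front vowel → -iji → *tebiiji*.
Since the last vowel of *vera* is /a/ (a back vowel), it takes -ak, giving *veraak*.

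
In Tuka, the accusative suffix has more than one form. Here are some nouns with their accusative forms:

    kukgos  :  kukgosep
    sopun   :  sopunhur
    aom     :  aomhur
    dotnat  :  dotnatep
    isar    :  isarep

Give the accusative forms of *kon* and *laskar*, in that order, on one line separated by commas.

The alternation tracks the final consonant of the stem — -hur when the stem ends in a nasal (*sopun*, *aom*); -ep when the stem ends in a non-nasal consonant (*kukgos*, *dotnat*, *isar*).
Since the final consonant of *kon* is /n/ (a nasal), it takes -hur, giving *konhur*.
*laskar*: final consonant = /r/, non-nasal → -ep → *laskarep*.

konhur, laskarep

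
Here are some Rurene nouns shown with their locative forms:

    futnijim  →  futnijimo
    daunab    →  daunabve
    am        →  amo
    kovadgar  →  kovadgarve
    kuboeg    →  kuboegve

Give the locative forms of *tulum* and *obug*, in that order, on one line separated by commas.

The suffix is conditioned by the final consonant: -o when the stem ends in a nasal (*futnijim*, *am*); -ve when the stem ends in a non-nasal consonant (*daunab*, *kovadgar*, *kuboeg*).
*tulum* — final consonant /m/ (a nasal) → -o → *tulumo*.
Since the final consonant of *obug* is /g/ (non-nasal), it takes -ve, giving *obugve*.

tulumo, obugve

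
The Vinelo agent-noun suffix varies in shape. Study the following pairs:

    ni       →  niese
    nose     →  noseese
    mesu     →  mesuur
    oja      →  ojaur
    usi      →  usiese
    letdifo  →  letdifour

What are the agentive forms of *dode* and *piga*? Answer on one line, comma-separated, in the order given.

dodeese, pigaur

The alternation tracks the last vowel of the stem — -ese when the last vowel of the stem is a front vowel (*ni*, *nose*, *usi*); -ur when the last vowel of the stem is a back vowel (*mesu*, *oja*, *letdifo*).
*dode*: last vowel = /e/, a front vowel → -ese → *dodeese*.
The last vowel of *piga* is /a/, which is a back vowel, so the suffix is -ur, giving *pigaur*.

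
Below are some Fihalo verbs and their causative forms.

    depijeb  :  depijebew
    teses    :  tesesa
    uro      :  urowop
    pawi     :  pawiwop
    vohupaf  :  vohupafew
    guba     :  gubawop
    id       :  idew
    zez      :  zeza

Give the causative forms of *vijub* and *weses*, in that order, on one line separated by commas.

Looking at the final sound of each stem: -a when the stem ends in a sibilant (*teses*, *zez*); -ew when the stem ends in a non-sibilant consonant (*depijeb*, *vohupaf*, *id*); -wop when the stem ends in a vowel (*uro*, *pawi*, *guba*).
*vijub*: final sound = /b/, a non-sibilant consonant → -ew → *vijubew*.
*weses*: final sound = /s/, a sibilant → -a → *wesesa*.

vijubew, wesesa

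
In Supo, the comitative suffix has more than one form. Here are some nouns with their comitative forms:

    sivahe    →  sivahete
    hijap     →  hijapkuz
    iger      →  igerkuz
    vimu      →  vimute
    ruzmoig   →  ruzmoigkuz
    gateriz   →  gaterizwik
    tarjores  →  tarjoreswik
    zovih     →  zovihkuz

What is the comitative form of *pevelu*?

pevelute

Looking at the final sound of each stem: -wik when the stem ends in a sibilant (*gateriz*, *tarjores*); -kuz when the stem ends in a non-sibilant consonant (*hijap*, *iger*, *ruzmoig*, *zovih*); -te when the stem ends in a vowel (*sivahe*, *vimu*).
The final sound of *pevelu* is /u/, which is a vowel, so the suffix is -te, giving *pevelute*.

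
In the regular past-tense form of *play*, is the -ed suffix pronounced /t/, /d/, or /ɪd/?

/d/

The stem *play* ends in a voiced sound other than /d/.
The -ed suffix is realized as /ɪd/ after /t, d/; as /t/ after other voiceless consonants; and as /d/ after other voiced sounds.
So -ed on *play* is pronounced /d/.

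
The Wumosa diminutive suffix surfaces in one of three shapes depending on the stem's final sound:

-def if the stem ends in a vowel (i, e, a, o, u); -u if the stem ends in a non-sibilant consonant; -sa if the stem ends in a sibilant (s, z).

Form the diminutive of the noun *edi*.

*edi*: final sound = /i/, a vowel → -def → *edidef*.

edidef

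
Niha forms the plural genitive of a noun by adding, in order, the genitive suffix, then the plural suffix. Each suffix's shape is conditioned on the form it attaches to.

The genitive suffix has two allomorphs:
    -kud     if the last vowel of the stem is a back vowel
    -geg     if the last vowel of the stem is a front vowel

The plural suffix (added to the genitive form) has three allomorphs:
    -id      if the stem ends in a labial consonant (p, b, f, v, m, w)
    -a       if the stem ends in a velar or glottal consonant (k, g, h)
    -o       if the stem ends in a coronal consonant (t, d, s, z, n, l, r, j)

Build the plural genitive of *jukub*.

jukubkudo

*jukub* — last vowel /u/ (a back vowel) → -kud → *jukubkud*.
The genitive form *jukubkud*: final consonant = /d/, coronal → -o → *jukubkudo*.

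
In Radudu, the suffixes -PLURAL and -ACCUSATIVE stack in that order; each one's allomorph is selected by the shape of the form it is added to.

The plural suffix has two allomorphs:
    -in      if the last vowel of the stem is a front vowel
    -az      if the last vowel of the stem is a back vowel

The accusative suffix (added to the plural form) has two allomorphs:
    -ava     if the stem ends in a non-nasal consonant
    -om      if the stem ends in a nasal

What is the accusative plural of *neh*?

*neh* — last vowel /e/ (a front vowel) → -in → *nehin*.
The final consonant of the plural form *nehin* is /n/, which is a nasal, so the accusative suffix is -om, giving *nehinom*.

nehinom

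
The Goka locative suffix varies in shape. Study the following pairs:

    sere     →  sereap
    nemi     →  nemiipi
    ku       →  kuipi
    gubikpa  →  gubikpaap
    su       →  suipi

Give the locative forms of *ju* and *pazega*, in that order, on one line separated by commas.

The alternation tracks the last vowel of the stem — -ipi when the last vowel of the stem is a high vowel (*nemi*, *ku*, *su*); -ap when the last vowel of the stem is a non-high vowel (*sere*, *gubikpa*).
*ju* — last vowel /u/ (a high vowel) → -ipi → *juipi*.
The last vowel of *pazega* is /a/, which is a non-high vowel, so the suffix is -ap, giving *pazegaap*.

juipi, pazegaap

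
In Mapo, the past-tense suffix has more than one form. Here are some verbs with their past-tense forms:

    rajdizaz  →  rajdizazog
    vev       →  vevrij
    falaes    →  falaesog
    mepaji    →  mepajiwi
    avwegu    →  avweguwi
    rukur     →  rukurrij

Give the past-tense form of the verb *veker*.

The suffix is conditioned by the final sound: -og when the stem ends in a sibilant (*rajdizaz*, *falaes*); -rij when the stem ends in a non-sibilant consonant (*vev*, *rukur*); -wi when the stem ends in a vowel (*mepaji*, *avwegu*).
The final sound of *veker* is /r/, which is a non-sibilant consonant, so the suffix is -rij, giving *vekerrij*.

vekerrij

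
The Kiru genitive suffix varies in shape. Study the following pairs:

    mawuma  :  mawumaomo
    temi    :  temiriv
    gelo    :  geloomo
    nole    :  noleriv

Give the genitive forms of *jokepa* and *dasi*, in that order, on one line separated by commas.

The alternation tracks the last vowel of the stem — -riv when the last vowel of the stem is a front vowel (*temi*, *nole*); -omo when the last vowel of the stem is a back vowel (*mawuma*, *gelo*).
*jokepa*: last vowel = /a/, a back vowel → -omo → *jokepaomo*.
*dasi*: last vowel = /i/, a front vowel → -riv → *dasiriv*.

jokepaomo, dasiriv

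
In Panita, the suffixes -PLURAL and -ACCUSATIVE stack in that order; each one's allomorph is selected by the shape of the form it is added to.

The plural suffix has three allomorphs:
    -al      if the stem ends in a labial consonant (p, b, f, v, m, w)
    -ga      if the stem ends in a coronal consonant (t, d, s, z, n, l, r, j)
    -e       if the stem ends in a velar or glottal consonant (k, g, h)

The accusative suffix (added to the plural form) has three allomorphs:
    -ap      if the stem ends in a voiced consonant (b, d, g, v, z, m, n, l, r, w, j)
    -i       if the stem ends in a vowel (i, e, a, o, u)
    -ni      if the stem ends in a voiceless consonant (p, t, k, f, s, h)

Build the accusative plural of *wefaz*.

wefazgai

*wefaz*: final consonant = /z/, coronal → -ga → *wefazga*.
The plural form *wefazga*: final sound = /a/, a vowel → -i → *wefazgai*.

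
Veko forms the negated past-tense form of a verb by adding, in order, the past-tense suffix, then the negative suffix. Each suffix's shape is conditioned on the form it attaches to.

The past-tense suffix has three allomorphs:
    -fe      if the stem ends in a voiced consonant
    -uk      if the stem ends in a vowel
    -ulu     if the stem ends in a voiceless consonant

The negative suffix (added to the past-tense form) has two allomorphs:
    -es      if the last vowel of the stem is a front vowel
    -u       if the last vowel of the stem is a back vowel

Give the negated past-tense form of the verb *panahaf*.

panahafuluu

Since the final sound of *panahaf* is /f/ (a voiceless consonant), it takes -ulu, giving *panahafulu*.
The past-tense form *panahafulu* — last vowel /u/ (a back vowel) → -u → *panahafuluu*.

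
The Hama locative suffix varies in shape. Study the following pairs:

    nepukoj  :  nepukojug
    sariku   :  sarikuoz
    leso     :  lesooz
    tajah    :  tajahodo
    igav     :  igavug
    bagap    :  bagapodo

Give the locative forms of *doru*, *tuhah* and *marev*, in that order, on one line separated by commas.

doruoz, tuhahodo, marevug

The alternation tracks the final sound of the stem — -odo when the stem ends in a voiceless consonant (*tajah*, *bagap*); -ug when the stem ends in a voiced consonant (*nepukoj*, *igav*); -oz when the stem ends in a vowel (*sariku*, *leso*).
*doru* — final sound /u/ (a vowel) → -oz → *doruoz*.
*tuhah*: final sound = /h/, a voiceless consonant → -odo → *tuhahodo*.
*marev*: final sound = /v/, a voiced consonant → -ug → *marevug*.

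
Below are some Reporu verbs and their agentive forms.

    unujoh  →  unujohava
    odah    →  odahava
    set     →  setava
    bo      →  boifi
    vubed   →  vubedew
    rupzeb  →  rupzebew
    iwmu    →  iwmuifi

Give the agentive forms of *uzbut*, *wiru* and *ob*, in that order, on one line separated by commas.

uzbutava, wiruifi, obew

The pattern is voicing of the final sound: -ava when the stem ends in a voiceless consonant (*unujoh*, *odah*, *set*); -ew when the stem ends in a voiced consonant (*vubed*, *rupzeb*); -ifi when the stem ends in a vowel (*bo*, *iwmu*).
Since the final sound of *uzbut* is /t/ (a voiceless consonant), it takes -ava, giving *uzbutava*.
*wiru* — final sound /u/ (a vowel) → -ifi → *wiruifi*.
Since the final sound of *ob* is /b/ (a voiced consonant), it takes -ew, giving *obew*.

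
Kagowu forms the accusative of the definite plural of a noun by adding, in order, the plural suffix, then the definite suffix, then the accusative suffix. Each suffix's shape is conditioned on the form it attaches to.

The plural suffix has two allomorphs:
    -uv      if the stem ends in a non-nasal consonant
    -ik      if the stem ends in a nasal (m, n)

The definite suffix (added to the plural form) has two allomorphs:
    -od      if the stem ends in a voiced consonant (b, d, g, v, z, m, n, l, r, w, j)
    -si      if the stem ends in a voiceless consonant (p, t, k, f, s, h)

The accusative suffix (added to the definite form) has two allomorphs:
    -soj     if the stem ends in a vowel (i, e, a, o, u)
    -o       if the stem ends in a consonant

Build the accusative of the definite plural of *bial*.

Since the final consonant of *bial* is /l/ (non-nasal), it takes -uv, giving *bialuv*.
The plural form *bialuv*: final consonant = /v/, voiced → -od → *bialuvod*.
The definite form *bialuvod* — final sound /d/ (a consonant) → -o → *bialuvodo*.

bialuvodo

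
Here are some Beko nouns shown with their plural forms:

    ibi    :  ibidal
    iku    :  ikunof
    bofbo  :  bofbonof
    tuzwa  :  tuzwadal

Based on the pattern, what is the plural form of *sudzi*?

Looking at the last vowel of each stem: -nof when the last vowel of the stem is a rounded vowel (*iku*, *bofbo*); -dal when the last vowel of the stem is an unrounded vowel (*ibi*, *tuzwa*).
The last vowel of *sudzi* is /i/, which is an unrounded vowel, so the suffix is -dal, giving *sudzidal*.

sudzidal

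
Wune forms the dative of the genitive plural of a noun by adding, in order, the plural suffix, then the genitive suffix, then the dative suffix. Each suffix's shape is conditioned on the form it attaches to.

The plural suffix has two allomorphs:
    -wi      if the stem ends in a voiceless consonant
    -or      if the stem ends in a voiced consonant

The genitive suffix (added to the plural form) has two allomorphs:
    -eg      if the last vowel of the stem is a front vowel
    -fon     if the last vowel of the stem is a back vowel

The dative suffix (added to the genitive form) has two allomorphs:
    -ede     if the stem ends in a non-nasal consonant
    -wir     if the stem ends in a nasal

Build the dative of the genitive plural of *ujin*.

ujinorfonwir

Since the final consonant of *ujin* is /n/ (voiced), it takes -or, giving *ujinor*.
The plural form *ujinor* — last vowel /o/ (a back vowel) → -fon → *ujinorfon*.
Since the final consonant of the genitive form *ujinorfon* is /n/ (a nasal), it takes -wir, giving *ujinorfonwir*.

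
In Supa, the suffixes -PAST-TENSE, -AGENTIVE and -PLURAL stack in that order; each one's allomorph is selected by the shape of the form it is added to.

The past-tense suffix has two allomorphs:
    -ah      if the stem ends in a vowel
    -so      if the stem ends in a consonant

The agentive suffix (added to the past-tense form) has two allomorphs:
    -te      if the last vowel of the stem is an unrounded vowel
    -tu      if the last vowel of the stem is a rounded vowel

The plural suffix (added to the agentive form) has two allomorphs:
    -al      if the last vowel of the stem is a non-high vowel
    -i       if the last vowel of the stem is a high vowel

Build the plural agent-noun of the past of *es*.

*es*: final sound = /s/, a consonant → -so → *esso*.
Since the last vowel of the past-tense form *esso* is /o/ (a rounded vowel), it takes -tu, giving *essotu*.
The last vowel of the agentive form *essotu* is /u/, which is a high vowel, so the plural suffix is -i, giving *essotui*.

essotui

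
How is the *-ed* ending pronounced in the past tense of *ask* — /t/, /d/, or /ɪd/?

/t/

The stem *ask* ends in a voiceless consonant other than /t/.
The -ed suffix is realized as /ɪd/ after /t, d/; as /t/ after other voiceless consonants; and as /d/ after other voiced sounds.
So -ed on *ask* is pronounced /t/.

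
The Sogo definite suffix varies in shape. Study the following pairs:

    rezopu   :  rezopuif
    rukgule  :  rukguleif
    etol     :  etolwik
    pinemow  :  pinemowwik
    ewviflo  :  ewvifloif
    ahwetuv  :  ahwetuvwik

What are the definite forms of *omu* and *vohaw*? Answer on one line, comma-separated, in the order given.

omuif, vohawwik

The pattern is consonant vs. vowel: -wik when the stem ends in a consonant (*etol*, *pinemow*, *ahwetuv*); -if when the stem ends in a vowel (*rezopu*, *rukgule*, *ewviflo*).
Since the final sound of *omu* is /u/ (a vowel), it takes -if, giving *omuif*.
Since the final sound of *vohaw* is /w/ (a consonant), it takes -wik, giving *vohawwik*.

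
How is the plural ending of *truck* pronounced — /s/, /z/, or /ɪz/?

/s/

The stem *truck* ends in a voiceless non-sibilant consonant.
The plural suffix surfaces as /ɪz/ after sibilants, /s/ after other voiceless consonants, and /z/ after other voiced sounds.
So the plural -s on *truck* is pronounced /s/.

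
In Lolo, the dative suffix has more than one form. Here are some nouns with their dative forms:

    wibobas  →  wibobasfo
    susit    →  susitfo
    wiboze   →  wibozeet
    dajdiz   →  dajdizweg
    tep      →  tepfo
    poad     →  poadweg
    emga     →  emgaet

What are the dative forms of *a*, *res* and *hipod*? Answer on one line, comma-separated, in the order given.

aet, resfo, hipodweg

Looking at the final sound of each stem: -fo when the stem ends in a voiceless consonant (*wibobas*, *susit*, *tep*); -weg when the stem ends in a voiced consonant (*dajdiz*, *poad*); -et when the stem ends in a vowel (*wiboze*, *emga*).
*a*: final sound = /a/, a vowel → -et → *aet*.
*res* — final sound /s/ (a voiceless consonant) → -fo → *resfo*.
*hipod*: final sound = /d/, a voiced consonant → -weg → *hipodweg*.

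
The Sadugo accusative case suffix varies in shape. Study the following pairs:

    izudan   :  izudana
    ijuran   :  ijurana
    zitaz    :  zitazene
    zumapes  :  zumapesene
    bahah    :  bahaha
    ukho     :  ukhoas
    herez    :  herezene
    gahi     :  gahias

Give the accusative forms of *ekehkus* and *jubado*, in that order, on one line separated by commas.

The suffix is conditioned by the final sound: -ene when the stem ends in a sibilant (*zitaz*, *zumapes*, *herez*); -a when the stem ends in a non-sibilant consonant (*izudan*, *ijuran*, *bahah*); -as when the stem ends in a vowel (*ukho*, *gahi*).
The final sound of *ekehkus* is /s/, which is a sibilant, so the suffix is -ene, giving *ekehkusene*.
Since the final sound of *jubado* is /o/ (a vowel), it takes -as, giving *jubadoas*.

ekehkusene, jubadoas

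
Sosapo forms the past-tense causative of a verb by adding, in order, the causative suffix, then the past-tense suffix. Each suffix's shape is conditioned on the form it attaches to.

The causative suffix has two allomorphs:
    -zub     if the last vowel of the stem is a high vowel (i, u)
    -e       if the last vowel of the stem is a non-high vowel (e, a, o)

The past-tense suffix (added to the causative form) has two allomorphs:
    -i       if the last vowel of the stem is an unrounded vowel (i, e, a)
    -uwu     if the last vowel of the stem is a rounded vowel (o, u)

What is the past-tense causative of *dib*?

dibzubuwu

The last vowel of *dib* is /i/, which is a high vowel, so the causative suffix is -zub, giving *dibzub*.
Since the last vowel of the causative form *dibzub* is /u/ (a rounded vowel), it takes -uwu, giving *dibzubuwu*.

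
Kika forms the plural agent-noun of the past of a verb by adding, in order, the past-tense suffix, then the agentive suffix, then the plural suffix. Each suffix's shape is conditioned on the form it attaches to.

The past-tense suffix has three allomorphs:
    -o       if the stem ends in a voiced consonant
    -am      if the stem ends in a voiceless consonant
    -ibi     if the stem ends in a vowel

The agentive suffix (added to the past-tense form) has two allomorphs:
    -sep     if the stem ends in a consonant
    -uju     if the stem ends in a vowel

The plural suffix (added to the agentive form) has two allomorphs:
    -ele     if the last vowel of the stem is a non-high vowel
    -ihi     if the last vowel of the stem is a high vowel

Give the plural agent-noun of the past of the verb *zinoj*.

The final sound of *zinoj* is /j/, which is a voiced consonant, so the past-tense suffix is -o, giving *zinojo*.
The past-tense form *zinojo* — final sound /o/ (a vowel) → -uju → *zinojouju*.
The agentive form *zinojouju* — last vowel /u/ (a high vowel) → -ihi → *zinojoujuihi*.

zinojoujuihi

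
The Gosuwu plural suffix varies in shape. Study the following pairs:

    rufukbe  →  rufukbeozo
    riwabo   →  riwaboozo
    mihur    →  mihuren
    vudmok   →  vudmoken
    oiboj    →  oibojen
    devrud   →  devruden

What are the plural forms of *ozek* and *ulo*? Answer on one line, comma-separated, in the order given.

The alternation tracks the final sound of the stem — -en when the stem ends in a consonant (*mihur*, *vudmok*, *oiboj*, *devrud*); -ozo when the stem ends in a vowel (*rufukbe*, *riwabo*).
*ozek* — final sound /k/ (a consonant) → -en → *ozeken*.
*ulo*: final sound = /o/, a vowel → -ozo → *uloozo*.

ozeken, uloozo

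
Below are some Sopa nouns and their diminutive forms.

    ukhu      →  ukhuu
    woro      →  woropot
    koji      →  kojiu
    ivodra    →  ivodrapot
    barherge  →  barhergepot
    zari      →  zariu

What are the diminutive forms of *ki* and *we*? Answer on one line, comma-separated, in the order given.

kiu, wepot

Looking at the last vowel of each stem: -u when the last vowel of the stem is a high vowel (*ukhu*, *koji*, *zari*); -pot when the last vowel of the stem is a non-high vowel (*woro*, *ivodra*, *barherge*).
The last vowel of *ki* is /i/, which is a high vowel, so the suffix is -u, giving *kiu*.
Since the last vowel of *we* is /e/ (a non-high vowel), it takes -pot, giving *wepot*.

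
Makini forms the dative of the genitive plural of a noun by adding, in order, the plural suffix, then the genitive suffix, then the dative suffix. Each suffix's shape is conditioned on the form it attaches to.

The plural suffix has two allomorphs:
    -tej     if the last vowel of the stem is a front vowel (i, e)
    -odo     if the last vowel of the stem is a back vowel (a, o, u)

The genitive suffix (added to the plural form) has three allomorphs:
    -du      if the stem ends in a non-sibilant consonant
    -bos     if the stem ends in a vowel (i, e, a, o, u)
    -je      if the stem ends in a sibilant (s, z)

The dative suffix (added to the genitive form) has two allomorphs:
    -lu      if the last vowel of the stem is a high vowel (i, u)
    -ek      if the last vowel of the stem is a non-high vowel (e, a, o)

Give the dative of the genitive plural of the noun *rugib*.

*rugib* — last vowel /i/ (a front vowel) → -tej → *rugibtej*.
The plural form *rugibtej*: final sound = /j/, a non-sibilant consonant → -du → *rugibtejdu*.
The genitive form *rugibtejdu*: last vowel = /u/, a high vowel → -lu → *rugibtejdulu*.

rugibtejdulu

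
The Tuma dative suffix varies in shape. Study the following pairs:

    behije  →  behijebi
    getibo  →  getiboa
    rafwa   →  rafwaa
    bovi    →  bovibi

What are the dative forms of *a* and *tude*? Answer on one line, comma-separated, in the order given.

aa, tudebi

The pattern is front/back vowel harmony: -bi when the last vowel of the stem is a front vowel (*behije*, *bovi*); -a when the last vowel of the stem is a back vowel (*getibo*, *rafwa*).
*a*: last vowel = /a/, a back vowel → -a → *aa*.
The last vowel of *tude* is /e/, which is a front vowel, so the suffix is -bi, giving *tudebi*.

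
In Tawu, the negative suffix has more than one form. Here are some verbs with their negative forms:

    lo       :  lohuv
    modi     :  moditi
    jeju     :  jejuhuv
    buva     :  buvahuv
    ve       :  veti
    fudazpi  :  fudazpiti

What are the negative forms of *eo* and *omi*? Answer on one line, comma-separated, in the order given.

eohuv, omiti

The alternation tracks the last vowel of the stem — -ti when the last vowel of the stem is a front vowel (*modi*, *ve*, *fudazpi*); -huv when the last vowel of the stem is a back vowel (*lo*, *jeju*, *buva*).
Since the last vowel of *eo* is /o/ (a back vowel), it takes -huv, giving *eohuv*.
*omi* — last vowel /i/ (a front vowel) → -ti → *omiti*.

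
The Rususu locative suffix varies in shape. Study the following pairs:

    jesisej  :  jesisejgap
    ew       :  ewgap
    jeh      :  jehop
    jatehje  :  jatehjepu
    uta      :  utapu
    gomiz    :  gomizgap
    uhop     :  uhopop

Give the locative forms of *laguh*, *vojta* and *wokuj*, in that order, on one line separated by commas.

laguhop, vojtapu, wokujgap

The pattern is voicing of the final sound: -op when the stem ends in a voiceless consonant (*jeh*, *uhop*); -gap when the stem ends in a voiced consonant (*jesisej*, *ew*, *gomiz*); -pu when the stem ends in a vowel (*jatehje*, *uta*).
*laguh*: final sound = /h/, a voiceless consonant → -op → *laguhop*.
*vojta* — final sound /a/ (a vowel) → -pu → *vojtapu*.
*wokuj* — final sound /j/ (a voiced consonant) → -gap → *wokujgap*.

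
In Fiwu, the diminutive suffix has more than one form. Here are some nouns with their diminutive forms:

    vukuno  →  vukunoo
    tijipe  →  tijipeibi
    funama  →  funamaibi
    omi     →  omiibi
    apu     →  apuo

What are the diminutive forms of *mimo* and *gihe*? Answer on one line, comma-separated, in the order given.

mimoo, giheibi

The alternation tracks the last vowel of the stem — -o when the last vowel of the stem is a rounded vowel (*vukuno*, *apu*); -ibi when the last vowel of the stem is an unrounded vowel (*tijipe*, *funama*, *omi*).
Since the last vowel of *mimo* is /o/ (a rounded vowel), it takes -o, giving *mimoo*.
*gihe* — last vowel /e/ (an unrounded vowel) → -ibi → *giheibi*.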